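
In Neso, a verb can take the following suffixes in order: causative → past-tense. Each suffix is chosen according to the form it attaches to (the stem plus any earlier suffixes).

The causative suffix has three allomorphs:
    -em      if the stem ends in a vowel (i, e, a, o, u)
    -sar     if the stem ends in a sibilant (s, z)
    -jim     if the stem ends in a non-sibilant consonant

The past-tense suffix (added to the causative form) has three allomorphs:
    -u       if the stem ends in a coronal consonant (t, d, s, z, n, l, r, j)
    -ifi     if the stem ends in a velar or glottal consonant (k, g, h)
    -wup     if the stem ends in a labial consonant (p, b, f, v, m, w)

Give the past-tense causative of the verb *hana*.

The final sound of *hana* is /a/, which is a vowel, so the causative suffix is -em, giving *hanaem*.
The causative form *hanaem*: final consonant = /m/, labial → -wup → *hanaemwup*.

hanaemwup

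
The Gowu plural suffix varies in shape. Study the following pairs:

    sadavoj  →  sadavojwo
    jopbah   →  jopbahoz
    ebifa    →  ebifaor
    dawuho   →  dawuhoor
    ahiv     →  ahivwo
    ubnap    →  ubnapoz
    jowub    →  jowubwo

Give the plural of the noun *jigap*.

The suffix is conditioned by the final sound: -oz when the stem ends in a voiceless consonant (*jopbah*, *ubnap*); -wo when the stem ends in a voiced consonant (*sadavoj*, *ahiv*, *jowub*); -or when the stem ends in a vowel (*ebifa*, *dawuho*).
Since the final sound of *jigap* is /p/ (a voiceless consonant), it takes -oz, giving *jigapoz*.

jigapoz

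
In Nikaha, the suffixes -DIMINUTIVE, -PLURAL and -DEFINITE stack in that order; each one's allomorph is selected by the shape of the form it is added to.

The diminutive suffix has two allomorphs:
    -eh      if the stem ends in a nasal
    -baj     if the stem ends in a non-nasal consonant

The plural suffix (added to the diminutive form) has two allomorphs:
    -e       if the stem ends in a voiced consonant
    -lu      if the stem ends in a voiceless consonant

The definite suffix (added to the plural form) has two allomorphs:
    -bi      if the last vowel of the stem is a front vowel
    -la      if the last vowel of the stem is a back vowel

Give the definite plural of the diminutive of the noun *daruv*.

daruvbajebi

*daruv* — final consonant /v/ (non-nasal) → -baj → *daruvbaj*.
The diminutive form *daruvbaj* — final consonant /j/ (voiced) → -e → *daruvbaje*.
The plural form *daruvbaje*: last vowel = /e/, a front vowel → -bi → *daruvbajebi*.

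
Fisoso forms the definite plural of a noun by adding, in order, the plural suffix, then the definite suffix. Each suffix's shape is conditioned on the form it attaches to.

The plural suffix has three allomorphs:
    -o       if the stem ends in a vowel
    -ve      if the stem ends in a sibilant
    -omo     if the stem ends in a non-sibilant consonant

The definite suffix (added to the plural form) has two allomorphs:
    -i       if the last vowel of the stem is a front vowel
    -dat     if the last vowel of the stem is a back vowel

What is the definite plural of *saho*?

The final sound of *saho* is /o/, which is a vowel, so the plural suffix is -o, giving *sahoo*.
Since the last vowel of the plural form *sahoo* is /o/ (a back vowel), it takes -dat, giving *sahoodat*.

sahoodat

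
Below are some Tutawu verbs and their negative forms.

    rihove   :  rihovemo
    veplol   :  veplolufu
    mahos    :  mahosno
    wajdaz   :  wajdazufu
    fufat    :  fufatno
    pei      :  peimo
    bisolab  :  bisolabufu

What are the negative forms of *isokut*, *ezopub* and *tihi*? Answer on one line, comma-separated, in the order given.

isokutno, ezopubufu, tihimo

The suffix is conditioned by the final sound: -no when the stem ends in a voiceless consonant (*mahos*, *fufat*); -ufu when the stem ends in a voiced consonant (*veplol*, *wajdaz*, *bisolab*); -mo when the stem ends in a vowel (*rihove*, *pei*).
Since the final sound of *isokut* is /t/ (a voiceless consonant), it takes -no, giving *isokutno*.
*ezopub* — final sound /b/ (a voiced consonant) → -ufu → *ezopubufu*.
The final sound of *tihi* is /i/, which is a vowel, so the suffix is -mo, giving *tihimo*.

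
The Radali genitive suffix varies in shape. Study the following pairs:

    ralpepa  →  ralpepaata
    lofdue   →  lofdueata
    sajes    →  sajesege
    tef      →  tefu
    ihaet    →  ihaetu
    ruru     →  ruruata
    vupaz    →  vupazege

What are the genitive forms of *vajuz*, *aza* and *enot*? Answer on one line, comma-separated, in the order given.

vajuzege, azaata, enotu

The suffix is conditioned by the final sound: -ege when the stem ends in a sibilant (*sajes*, *vupaz*); -u when the stem ends in a non-sibilant consonant (*tef*, *ihaet*); -ata when the stem ends in a vowel (*ralpepa*, *lofdue*, *ruru*).
*vajuz* — final sound /z/ (a sibilant) → -ege → *vajuzege*.
*aza*: final sound = /a/, a vowel → -ata → *azaata*.
The final sound of *enot* is /t/, which is a non-sibilant consonant, so the suffix is -u, giving *enotu*.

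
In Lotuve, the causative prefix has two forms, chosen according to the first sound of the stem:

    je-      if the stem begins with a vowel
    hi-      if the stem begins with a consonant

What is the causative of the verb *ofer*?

The first sound of *ofer* is /o/, which is a vowel, so the prefix is je-, giving *jeofer*.

jeofer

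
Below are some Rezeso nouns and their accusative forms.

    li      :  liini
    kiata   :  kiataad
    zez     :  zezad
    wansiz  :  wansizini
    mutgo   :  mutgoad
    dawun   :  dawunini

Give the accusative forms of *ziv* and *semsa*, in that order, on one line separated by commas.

zivini, semsaad

The suffix is conditioned by the last vowel: -ini when the last vowel of the stem is a high vowel (*li*, *wansiz*, *dawun*); -ad when the last vowel of the stem is a non-high vowel (*kiata*, *zez*, *mutgo*).
*ziv* — last vowel /i/ (a high vowel) → -ini → *zivini*.
The last vowel of *semsa* is /a/, which is a non-high vowel, so the suffix is -ad, giving *semsaad*.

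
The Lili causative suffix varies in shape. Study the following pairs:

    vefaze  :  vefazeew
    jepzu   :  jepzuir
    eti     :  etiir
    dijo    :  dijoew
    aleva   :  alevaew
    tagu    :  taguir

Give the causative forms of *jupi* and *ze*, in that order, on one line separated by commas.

jupiir, zeew

The pattern is height harmony: -ir when the last vowel of the stem is a high vowel (*jepzu*, *eti*, *tagu*); -ew when the last vowel of the stem is a non-high vowel (*vefaze*, *dijo*, *aleva*).
The last vowel of *jupi* is /i/, which is a high vowel, so the suffix is -ir, giving *jupiir*.
*ze*: last vowel = /e/, a non-high vowel → -ew → *zeew*.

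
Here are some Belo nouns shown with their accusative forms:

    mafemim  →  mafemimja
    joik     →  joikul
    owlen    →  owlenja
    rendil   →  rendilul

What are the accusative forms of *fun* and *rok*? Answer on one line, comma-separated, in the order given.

The pattern is nasality of the final consonant: -ja when the stem ends in a nasal (*mafemim*, *owlen*); -ul when the stem ends in a non-nasal consonant (*joik*, *rendil*).
*fun* — final consonant /n/ (a nasal) → -ja → *funja*.
*rok*: final consonant = /k/, non-nasal → -ul → *rokul*.

funja, rokul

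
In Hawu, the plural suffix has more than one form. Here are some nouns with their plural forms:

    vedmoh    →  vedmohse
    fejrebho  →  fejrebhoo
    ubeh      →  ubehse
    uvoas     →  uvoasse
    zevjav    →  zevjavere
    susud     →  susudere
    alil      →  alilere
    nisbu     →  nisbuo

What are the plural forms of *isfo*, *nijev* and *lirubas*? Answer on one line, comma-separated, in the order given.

The suffix is conditioned by the final sound: -se when the stem ends in a voiceless consonant (*vedmoh*, *ubeh*, *uvoas*); -ere when the stem ends in a voiced consonant (*zevjav*, *susud*, *alil*); -o when the stem ends in a vowel (*fejrebho*, *nisbu*).
*isfo* — final sound /o/ (a vowel) → -o → *isfoo*.
*nijev*: final sound = /v/, a voiced consonant → -ere → *nijevere*.
The final sound of *lirubas* is /s/, which is a voiceless consonant, so the suffix is -se, giving *lirubasse*.

isfoo, nijevere, lirubasse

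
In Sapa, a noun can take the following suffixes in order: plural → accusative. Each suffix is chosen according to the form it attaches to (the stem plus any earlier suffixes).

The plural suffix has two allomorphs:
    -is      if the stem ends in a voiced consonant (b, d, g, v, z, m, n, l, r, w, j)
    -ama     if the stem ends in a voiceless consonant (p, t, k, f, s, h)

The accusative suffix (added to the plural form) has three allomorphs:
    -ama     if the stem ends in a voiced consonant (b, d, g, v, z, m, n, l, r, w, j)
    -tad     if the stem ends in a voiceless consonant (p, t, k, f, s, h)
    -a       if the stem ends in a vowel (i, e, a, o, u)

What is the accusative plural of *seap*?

Since the final consonant of *seap* is /p/ (voiceless), it takes -ama, giving *seapama*.
Since the final sound of the plural form *seapama* is /a/ (a vowel), it takes -a, giving *seapamaa*.

seapamaa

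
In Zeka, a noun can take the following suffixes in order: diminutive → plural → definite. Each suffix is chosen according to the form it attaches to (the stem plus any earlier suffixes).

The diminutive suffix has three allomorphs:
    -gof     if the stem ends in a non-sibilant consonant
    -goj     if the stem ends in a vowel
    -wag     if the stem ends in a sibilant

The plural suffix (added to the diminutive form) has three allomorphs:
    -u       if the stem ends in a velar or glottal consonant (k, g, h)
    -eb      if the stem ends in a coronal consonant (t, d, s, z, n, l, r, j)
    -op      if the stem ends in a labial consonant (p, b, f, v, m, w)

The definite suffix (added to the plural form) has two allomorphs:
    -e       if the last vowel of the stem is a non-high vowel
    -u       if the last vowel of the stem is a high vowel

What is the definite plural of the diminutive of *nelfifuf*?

nelfifufgofope

Since the final sound of *nelfifuf* is /f/ (a non-sibilant consonant), it takes -gof, giving *nelfifufgof*.
The diminutive form *nelfifufgof* — final consonant /f/ (labial) → -op → *nelfifufgofop*.
The plural form *nelfifufgofop*: last vowel = /o/, a non-high vowel → -e → *nelfifufgofope*.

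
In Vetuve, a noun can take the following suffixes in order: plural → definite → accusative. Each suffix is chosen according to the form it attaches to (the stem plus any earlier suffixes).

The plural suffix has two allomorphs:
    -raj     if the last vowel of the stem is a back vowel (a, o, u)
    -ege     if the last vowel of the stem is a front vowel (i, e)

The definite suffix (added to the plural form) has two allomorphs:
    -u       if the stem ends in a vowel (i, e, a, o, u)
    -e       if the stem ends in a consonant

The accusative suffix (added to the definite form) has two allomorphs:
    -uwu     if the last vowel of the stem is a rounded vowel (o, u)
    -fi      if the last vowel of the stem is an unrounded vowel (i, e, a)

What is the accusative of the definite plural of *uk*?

The last vowel of *uk* is /u/, which is a back vowel, so the plural suffix is -raj, giving *ukraj*.
The plural form *ukraj* — final sound /j/ (a consonant) → -e → *ukraje*.
Since the last vowel of the definite form *ukraje* is /e/ (an unrounded vowel), it takes -fi, giving *ukrajefi*.

ukrajefi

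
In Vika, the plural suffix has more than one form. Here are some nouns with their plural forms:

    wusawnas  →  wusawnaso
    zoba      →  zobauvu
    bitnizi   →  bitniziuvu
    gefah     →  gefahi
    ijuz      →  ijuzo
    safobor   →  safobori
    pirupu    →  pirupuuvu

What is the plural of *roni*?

The pattern is sibilance of the final sound: -o when the stem ends in a sibilant (*wusawnas*, *ijuz*); -i when the stem ends in a non-sibilant consonant (*gefah*, *safobor*); -uvu when the stem ends in a vowel (*zoba*, *bitnizi*, *pirupu*).
*roni*: final sound = /i/, a vowel → -uvu → *roniuvu*.

roniuvu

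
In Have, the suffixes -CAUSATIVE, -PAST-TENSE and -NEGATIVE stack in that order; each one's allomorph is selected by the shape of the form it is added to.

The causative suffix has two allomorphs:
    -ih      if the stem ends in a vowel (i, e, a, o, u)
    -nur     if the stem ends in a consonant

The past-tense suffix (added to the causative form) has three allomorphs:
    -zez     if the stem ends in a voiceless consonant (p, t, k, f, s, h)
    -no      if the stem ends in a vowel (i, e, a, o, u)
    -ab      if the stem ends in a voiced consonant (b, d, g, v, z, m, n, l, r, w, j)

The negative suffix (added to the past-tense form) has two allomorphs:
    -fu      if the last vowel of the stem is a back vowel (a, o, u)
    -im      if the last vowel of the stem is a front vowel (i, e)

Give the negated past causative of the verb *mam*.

mamnurabfu

*mam*: final sound = /m/, a consonant → -nur → *mamnur*.
The final sound of the causative form *mamnur* is /r/, which is a voiced consonant, so the past-tense suffix is -ab, giving *mamnurab*.
The past-tense form *mamnurab* — last vowel /a/ (a back vowel) → -fu → *mamnurabfu*.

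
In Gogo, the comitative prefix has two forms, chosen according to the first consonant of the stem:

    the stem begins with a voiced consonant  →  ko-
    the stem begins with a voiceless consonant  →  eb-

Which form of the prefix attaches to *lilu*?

Since the first consonant of *lilu* is /l/ (voiced), it takes ko-.

ko-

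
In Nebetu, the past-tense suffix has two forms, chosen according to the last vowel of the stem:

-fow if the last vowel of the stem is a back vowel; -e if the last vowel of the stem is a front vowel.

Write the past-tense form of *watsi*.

watsie

*watsi*: last vowel = /i/, a front vowel → -e → *watsie*.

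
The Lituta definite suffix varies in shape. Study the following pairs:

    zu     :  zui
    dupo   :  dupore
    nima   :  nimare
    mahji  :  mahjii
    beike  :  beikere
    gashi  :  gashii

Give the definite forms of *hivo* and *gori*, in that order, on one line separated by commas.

hivore, gorii

The alternation tracks the last vowel of the stem — -i when the last vowel of the stem is a high vowel (*zu*, *mahji*, *gashi*); -re when the last vowel of the stem is a non-high vowel (*dupo*, *nima*, *beike*).
Since the last vowel of *hivo* is /o/ (a non-high vowel), it takes -re, giving *hivore*.
*gori* — last vowel /i/ (a high vowel) → -i → *gorii*.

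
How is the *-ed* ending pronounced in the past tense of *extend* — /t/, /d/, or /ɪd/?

The stem *extend* ends in /t/ or /d/.
The -ed suffix is realized as /ɪd/ after /t, d/; as /t/ after other voiceless consonants; and as /d/ after other voiced sounds.
So -ed on *extend* is pronounced /ɪd/.

/ɪd/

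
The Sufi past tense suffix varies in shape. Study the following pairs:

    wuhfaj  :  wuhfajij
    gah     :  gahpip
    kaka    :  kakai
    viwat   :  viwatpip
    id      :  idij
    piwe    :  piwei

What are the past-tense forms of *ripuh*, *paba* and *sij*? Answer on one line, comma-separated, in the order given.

ripuhpip, pabai, sijij

The suffix is conditioned by the final sound: -pip when the stem ends in a voiceless consonant (*gah*, *viwat*); -ij when the stem ends in a voiced consonant (*wuhfaj*, *id*); -i when the stem ends in a vowel (*kaka*, *piwe*).
*ripuh*: final sound = /h/, a voiceless consonant → -pip → *ripuhpip*.
*paba*: final sound = /a/, a vowel → -i → *pabai*.
Since the final sound of *sij* is /j/ (a voiced consonant), it takes -ij, giving *sijij*.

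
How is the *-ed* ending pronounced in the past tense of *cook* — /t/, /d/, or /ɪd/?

The stem *cook* ends in a voiceless consonant other than /t/.
The -ed suffix is realized as /ɪd/ after /t, d/; as /t/ after other voiceless consonants; and as /d/ after other voiced sounds.
So -ed on *cook* is pronounced /t/.

/t/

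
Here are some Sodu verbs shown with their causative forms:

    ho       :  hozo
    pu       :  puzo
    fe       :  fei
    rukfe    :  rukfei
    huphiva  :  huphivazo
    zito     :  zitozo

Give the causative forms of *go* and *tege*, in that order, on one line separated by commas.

gozo, tegei

Looking at the last vowel of each stem: -i when the last vowel of the stem is a front vowel (*fe*, *rukfe*); -zo when the last vowel of the stem is a back vowel (*ho*, *pu*, *huphiva*, *zito*).
*go* — last vowel /o/ (a back vowel) → -zo → *gozo*.
Since the last vowel of *tege* is /e/ (a front vowel), it takes -i, giving *tegei*.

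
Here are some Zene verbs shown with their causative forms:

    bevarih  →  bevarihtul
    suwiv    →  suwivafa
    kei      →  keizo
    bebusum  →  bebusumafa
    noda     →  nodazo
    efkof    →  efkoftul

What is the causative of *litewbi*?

litewbizo

Looking at the final sound of each stem: -tul when the stem ends in a voiceless consonant (*bevarih*, *efkof*); -afa when the stem ends in a voiced consonant (*suwiv*, *bebusum*); -zo when the stem ends in a vowel (*kei*, *noda*).
Since the final sound of *litewbi* is /i/ (a vowel), it takes -zo, giving *litewbizo*.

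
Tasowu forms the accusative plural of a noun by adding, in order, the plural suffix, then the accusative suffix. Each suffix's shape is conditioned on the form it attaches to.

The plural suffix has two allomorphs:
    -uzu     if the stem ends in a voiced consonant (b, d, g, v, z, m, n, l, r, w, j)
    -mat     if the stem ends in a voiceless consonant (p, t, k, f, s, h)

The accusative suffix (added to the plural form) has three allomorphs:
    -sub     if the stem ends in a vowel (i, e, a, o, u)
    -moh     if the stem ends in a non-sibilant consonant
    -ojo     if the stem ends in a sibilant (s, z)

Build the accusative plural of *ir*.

iruzusub

The final consonant of *ir* is /r/, which is voiced, so the plural suffix is -uzu, giving *iruzu*.
The plural form *iruzu* — final sound /u/ (a vowel) → -sub → *iruzusub*.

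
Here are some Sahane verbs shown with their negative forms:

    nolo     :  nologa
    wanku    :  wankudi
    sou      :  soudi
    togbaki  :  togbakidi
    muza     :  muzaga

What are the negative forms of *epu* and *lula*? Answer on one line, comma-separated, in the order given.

The pattern is height harmony: -di when the last vowel of the stem is a high vowel (*wanku*, *sou*, *togbaki*); -ga when the last vowel of the stem is a non-high vowel (*nolo*, *muza*).
Since the last vowel of *epu* is /u/ (a high vowel), it takes -di, giving *epudi*.
The last vowel of *lula* is /a/, which is a non-high vowel, so the suffix is -ga, giving *lulaga*.

epudi, lulaga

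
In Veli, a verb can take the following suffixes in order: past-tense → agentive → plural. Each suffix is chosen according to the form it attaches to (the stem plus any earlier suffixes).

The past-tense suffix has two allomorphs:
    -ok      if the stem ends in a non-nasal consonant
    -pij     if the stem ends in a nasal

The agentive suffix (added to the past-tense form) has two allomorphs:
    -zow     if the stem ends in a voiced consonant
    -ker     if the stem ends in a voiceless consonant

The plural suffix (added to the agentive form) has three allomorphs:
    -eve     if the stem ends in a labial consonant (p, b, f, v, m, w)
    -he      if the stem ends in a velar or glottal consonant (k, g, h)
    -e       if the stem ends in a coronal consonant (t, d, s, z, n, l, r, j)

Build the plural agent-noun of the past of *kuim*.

The final consonant of *kuim* is /m/, which is a nasal, so the past-tense suffix is -pij, giving *kuimpij*.
The past-tense form *kuimpij*: final consonant = /j/, voiced → -zow → *kuimpijzow*.
The agentive form *kuimpijzow*: final consonant = /w/, labial → -eve → *kuimpijzoweve*.

kuimpijzoweve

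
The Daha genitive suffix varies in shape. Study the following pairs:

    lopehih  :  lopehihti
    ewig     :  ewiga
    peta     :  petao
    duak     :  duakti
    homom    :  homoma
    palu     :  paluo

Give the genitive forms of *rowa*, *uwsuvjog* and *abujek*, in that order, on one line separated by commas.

The suffix is conditioned by the final sound: -ti when the stem ends in a voiceless consonant (*lopehih*, *duak*); -a when the stem ends in a voiced consonant (*ewig*, *homom*); -o when the stem ends in a vowel (*peta*, *palu*).
The final sound of *rowa* is /a/, which is a vowel, so the suffix is -o, giving *rowao*.
*uwsuvjog* — final sound /g/ (a voiced consonant) → -a → *uwsuvjoga*.
The final sound of *abujek* is /k/, which is a voiceless consonant, so the suffix is -ti, giving *abujekti*.

rowao, uwsuvjoga, abujekti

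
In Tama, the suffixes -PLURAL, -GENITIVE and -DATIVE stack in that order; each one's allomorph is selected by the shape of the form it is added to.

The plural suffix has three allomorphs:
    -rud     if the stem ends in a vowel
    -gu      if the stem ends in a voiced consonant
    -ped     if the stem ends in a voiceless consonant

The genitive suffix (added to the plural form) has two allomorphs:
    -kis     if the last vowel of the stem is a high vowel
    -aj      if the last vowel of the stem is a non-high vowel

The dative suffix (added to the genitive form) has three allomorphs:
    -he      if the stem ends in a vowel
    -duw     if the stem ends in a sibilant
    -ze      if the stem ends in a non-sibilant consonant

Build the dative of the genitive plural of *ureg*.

*ureg*: final sound = /g/, a voiced consonant → -gu → *ureggu*.
Since the last vowel of the plural form *ureggu* is /u/ (a high vowel), it takes -kis, giving *ureggukis*.
The genitive form *ureggukis*: final sound = /s/, a sibilant → -duw → *ureggukisduw*.

ureggukisduw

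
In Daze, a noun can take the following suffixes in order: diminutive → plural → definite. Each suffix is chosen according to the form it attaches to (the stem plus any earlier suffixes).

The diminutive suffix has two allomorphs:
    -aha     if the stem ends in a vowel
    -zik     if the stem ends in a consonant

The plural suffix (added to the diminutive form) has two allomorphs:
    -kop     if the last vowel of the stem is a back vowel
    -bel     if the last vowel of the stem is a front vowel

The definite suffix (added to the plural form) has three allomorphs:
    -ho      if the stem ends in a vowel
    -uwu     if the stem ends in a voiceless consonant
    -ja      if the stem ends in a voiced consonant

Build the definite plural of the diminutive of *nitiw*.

nitiwzikbelja

The final sound of *nitiw* is /w/, which is a consonant, so the diminutive suffix is -zik, giving *nitiwzik*.
Since the last vowel of the diminutive form *nitiwzik* is /i/ (a front vowel), it takes -bel, giving *nitiwzikbel*.
The final sound of the plural form *nitiwzikbel* is /l/, which is a voiced consonant, so the definite suffix is -ja, giving *nitiwzikbelja*.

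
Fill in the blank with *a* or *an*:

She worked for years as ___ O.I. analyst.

an

The indefinite article is chosen by the initial *sound* of the following word, not its spelling.
The initialism *O.I.* is read letter by letter; the first letter, O, is pronounced /oʊ/, which begins with a vowel sound.
So the article is *an*: She worked for years as an O.I. analyst.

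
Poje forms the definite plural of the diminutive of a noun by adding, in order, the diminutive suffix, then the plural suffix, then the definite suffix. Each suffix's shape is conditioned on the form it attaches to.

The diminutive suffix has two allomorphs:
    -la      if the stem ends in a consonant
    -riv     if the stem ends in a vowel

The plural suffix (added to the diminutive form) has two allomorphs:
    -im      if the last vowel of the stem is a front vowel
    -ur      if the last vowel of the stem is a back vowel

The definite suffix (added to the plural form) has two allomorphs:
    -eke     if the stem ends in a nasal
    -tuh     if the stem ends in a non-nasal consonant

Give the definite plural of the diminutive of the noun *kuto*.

The final sound of *kuto* is /o/, which is a vowel, so the diminutive suffix is -riv, giving *kutoriv*.
The diminutive form *kutoriv*: last vowel = /i/, a front vowel → -im → *kutorivim*.
The plural form *kutorivim* — final consonant /m/ (a nasal) → -eke → *kutorivimeke*.

kutorivimeke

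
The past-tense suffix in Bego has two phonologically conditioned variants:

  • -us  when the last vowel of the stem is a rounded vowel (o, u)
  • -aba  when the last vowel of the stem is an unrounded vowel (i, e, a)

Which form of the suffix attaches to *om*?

Since the last vowel of *om* is /o/ (a rounded vowel), it takes -us.

-us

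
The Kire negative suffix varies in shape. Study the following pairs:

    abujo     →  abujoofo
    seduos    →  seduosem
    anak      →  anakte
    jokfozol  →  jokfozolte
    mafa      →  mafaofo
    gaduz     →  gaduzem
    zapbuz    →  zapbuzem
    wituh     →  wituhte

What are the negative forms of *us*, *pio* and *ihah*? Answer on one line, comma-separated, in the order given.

usem, pioofo, ihahte

The alternation tracks the final sound of the stem — -em when the stem ends in a sibilant (*seduos*, *gaduz*, *zapbuz*); -te when the stem ends in a non-sibilant consonant (*anak*, *jokfozol*, *wituh*); -ofo when the stem ends in a vowel (*abujo*, *mafa*).
The final sound of *us* is /s/, which is a sibilant, so the suffix is -em, giving *usem*.
*pio*: final sound = /o/, a vowel → -ofo → *pioofo*.
*ihah* — final sound /h/ (a non-sibilant consonant) → -te → *ihahte*.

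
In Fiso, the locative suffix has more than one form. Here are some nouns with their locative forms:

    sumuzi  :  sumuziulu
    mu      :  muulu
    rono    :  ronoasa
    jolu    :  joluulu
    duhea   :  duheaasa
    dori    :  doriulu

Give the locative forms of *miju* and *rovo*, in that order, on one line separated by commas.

The alternation tracks the last vowel of the stem — -ulu when the last vowel of the stem is a high vowel (*sumuzi*, *mu*, *jolu*, *dori*); -asa when the last vowel of the stem is a non-high vowel (*rono*, *duhea*).
Since the last vowel of *miju* is /u/ (a high vowel), it takes -ulu, giving *mijuulu*.
*rovo* — last vowel /o/ (a non-high vowel) → -asa → *rovoasa*.

mijuulu, rovoasa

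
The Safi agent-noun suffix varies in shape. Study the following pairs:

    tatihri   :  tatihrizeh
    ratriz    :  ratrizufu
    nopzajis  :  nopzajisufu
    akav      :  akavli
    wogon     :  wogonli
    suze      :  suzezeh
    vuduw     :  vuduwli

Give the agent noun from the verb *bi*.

bizeh

Looking at the final sound of each stem: -ufu when the stem ends in a sibilant (*ratriz*, *nopzajis*); -li when the stem ends in a non-sibilant consonant (*akav*, *wogon*, *vuduw*); -zeh when the stem ends in a vowel (*tatihri*, *suze*).
*bi*: final sound = /i/, a vowel → -zeh → *bizeh*.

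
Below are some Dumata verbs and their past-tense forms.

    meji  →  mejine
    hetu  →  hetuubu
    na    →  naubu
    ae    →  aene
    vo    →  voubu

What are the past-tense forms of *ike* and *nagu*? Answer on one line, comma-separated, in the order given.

The pattern is front/back vowel harmony: -ne when the last vowel of the stem is a front vowel (*meji*, *ae*); -ubu when the last vowel of the stem is a back vowel (*hetu*, *na*, *vo*).
The last vowel of *ike* is /e/, which is a front vowel, so the suffix is -ne, giving *ikene*.
Since the last vowel of *nagu* is /u/ (a back vowel), it takes -ubu, giving *naguubu*.

ikene, naguubu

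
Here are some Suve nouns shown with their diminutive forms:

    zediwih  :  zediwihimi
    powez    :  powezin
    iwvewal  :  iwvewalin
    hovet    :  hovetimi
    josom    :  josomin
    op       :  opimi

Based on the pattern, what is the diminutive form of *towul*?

towulin

The alternation tracks the final consonant of the stem — -imi when the stem ends in a voiceless consonant (*zediwih*, *hovet*, *op*); -in when the stem ends in a voiced consonant (*powez*, *iwvewal*, *josom*).
The final consonant of *towul* is /l/, which is voiced, so the suffix is -in, giving *towulin*.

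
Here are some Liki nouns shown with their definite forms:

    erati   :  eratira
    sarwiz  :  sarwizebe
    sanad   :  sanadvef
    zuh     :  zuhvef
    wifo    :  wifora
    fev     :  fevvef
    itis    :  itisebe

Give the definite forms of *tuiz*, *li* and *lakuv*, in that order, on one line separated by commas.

tuizebe, lira, lakuvvef

The suffix is conditioned by the final sound: -ebe when the stem ends in a sibilant (*sarwiz*, *itis*); -vef when the stem ends in a non-sibilant consonant (*sanad*, *zuh*, *fev*); -ra when the stem ends in a vowel (*erati*, *wifo*).
*tuiz*: final sound = /z/, a sibilant → -ebe → *tuizebe*.
Since the final sound of *li* is /i/ (a vowel), it takes -ra, giving *lira*.
The final sound of *lakuv* is /v/, which is a non-sibilant consonant, so the suffix is -vef, giving *lakuvvef*.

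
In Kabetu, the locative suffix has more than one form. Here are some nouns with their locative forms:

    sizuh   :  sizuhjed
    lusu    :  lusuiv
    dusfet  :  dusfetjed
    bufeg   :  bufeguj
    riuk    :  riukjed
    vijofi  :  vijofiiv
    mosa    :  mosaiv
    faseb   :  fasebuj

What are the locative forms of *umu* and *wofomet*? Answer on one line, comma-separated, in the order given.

umuiv, wofometjed

The pattern is voicing of the final sound: -jed when the stem ends in a voiceless consonant (*sizuh*, *dusfet*, *riuk*); -uj when the stem ends in a voiced consonant (*bufeg*, *faseb*); -iv when the stem ends in a vowel (*lusu*, *vijofi*, *mosa*).
Since the final sound of *umu* is /u/ (a vowel), it takes -iv, giving *umuiv*.
*wofomet* — final sound /t/ (a voiceless consonant) → -jed → *wofometjed*.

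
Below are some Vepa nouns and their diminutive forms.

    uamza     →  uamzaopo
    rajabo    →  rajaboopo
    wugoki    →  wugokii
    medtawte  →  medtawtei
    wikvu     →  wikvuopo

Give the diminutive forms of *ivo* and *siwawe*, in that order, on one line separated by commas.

Looking at the last vowel of each stem: -i when the last vowel of the stem is a front vowel (*wugoki*, *medtawte*); -opo when the last vowel of the stem is a back vowel (*uamza*, *rajabo*, *wikvu*).
*ivo*: last vowel = /o/, a back vowel → -opo → *ivoopo*.
*siwawe*: last vowel = /e/, a front vowel → -i → *siwawei*.

ivoopo, siwawei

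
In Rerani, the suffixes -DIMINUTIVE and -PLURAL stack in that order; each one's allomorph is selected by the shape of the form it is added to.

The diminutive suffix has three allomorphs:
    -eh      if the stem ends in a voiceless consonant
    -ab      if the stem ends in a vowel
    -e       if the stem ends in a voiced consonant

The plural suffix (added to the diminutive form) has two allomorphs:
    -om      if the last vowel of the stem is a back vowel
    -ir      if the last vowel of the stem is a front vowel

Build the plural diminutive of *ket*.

*ket*: final sound = /t/, a voiceless consonant → -eh → *keteh*.
Since the last vowel of the diminutive form *keteh* is /e/ (a front vowel), it takes -ir, giving *ketehir*.

ketehir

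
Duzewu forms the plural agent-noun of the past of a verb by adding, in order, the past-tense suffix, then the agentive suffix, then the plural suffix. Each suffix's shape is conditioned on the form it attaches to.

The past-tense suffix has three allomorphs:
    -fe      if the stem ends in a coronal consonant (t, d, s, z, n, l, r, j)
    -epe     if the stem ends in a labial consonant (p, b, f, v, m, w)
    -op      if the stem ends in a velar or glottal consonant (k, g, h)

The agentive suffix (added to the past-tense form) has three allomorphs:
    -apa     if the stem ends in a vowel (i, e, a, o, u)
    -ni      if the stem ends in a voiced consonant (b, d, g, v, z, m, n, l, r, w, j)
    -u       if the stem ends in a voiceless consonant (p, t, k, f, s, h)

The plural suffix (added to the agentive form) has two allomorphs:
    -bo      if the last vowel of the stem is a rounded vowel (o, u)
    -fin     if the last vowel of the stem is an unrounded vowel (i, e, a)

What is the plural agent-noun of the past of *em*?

emepeapafin

The final consonant of *em* is /m/, which is labial, so the past-tense suffix is -epe, giving *emepe*.
The past-tense form *emepe* — final sound /e/ (a vowel) → -apa → *emepeapa*.
The agentive form *emepeapa*: last vowel = /a/, an unrounded vowel → -fin → *emepeapafin*.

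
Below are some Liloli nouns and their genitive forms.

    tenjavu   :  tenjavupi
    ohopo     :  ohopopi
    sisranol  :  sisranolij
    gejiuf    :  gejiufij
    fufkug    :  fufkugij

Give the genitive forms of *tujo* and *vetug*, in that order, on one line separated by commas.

tujopi, vetugij

The suffix is conditioned by the final sound: -ij when the stem ends in a consonant (*sisranol*, *gejiuf*, *fufkug*); -pi when the stem ends in a vowel (*tenjavu*, *ohopo*).
The final sound of *tujo* is /o/, which is a vowel, so the suffix is -pi, giving *tujopi*.
Since the final sound of *vetug* is /g/ (a consonant), it takes -ij, giving *vetugij*.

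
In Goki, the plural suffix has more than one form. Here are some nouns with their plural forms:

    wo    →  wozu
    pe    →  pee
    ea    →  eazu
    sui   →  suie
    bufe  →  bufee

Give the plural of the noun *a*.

azu

The alternation tracks the last vowel of the stem — -e when the last vowel of the stem is a front vowel (*pe*, *sui*, *bufe*); -zu when the last vowel of the stem is a back vowel (*wo*, *ea*).
*a* — last vowel /a/ (a back vowel) → -zu → *azu*.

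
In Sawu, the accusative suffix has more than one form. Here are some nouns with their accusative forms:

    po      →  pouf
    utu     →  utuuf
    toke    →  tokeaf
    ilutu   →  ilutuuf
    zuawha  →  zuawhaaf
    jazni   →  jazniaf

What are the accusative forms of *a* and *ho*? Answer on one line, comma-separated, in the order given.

The pattern is rounding harmony: -uf when the last vowel of the stem is a rounded vowel (*po*, *utu*, *ilutu*); -af when the last vowel of the stem is an unrounded vowel (*toke*, *zuawha*, *jazni*).
Since the last vowel of *a* is /a/ (an unrounded vowel), it takes -af, giving *aaf*.
The last vowel of *ho* is /o/, which is a rounded vowel, so the suffix is -uf, giving *houf*.

aaf, houf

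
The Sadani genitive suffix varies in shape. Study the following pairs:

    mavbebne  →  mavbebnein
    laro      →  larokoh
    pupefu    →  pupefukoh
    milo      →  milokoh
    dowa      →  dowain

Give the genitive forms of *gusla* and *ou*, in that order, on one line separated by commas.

guslain, oukoh

The suffix is conditioned by the last vowel: -koh when the last vowel of the stem is a rounded vowel (*laro*, *pupefu*, *milo*); -in when the last vowel of the stem is an unrounded vowel (*mavbebne*, *dowa*).
*gusla* — last vowel /a/ (an unrounded vowel) → -in → *guslain*.
The last vowel of *ou* is /u/, which is a rounded vowel, so the suffix is -koh, giving *oukoh*.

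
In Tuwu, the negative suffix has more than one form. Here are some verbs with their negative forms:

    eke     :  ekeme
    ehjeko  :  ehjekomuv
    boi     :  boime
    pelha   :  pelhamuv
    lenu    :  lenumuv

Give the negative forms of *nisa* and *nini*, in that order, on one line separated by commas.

nisamuv, ninime

The alternation tracks the last vowel of the stem — -me when the last vowel of the stem is a front vowel (*eke*, *boi*); -muv when the last vowel of the stem is a back vowel (*ehjeko*, *pelha*, *lenu*).
The last vowel of *nisa* is /a/, which is a back vowel, so the suffix is -muv, giving *nisamuv*.
*nini*: last vowel = /i/, a front vowel → -me → *ninime*.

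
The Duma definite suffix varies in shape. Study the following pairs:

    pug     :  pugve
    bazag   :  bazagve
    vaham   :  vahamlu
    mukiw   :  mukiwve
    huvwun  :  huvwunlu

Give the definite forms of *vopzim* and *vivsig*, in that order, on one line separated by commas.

vopzimlu, vivsigve

The pattern is nasality of the final consonant: -lu when the stem ends in a nasal (*vaham*, *huvwun*); -ve when the stem ends in a non-nasal consonant (*pug*, *bazag*, *mukiw*).
*vopzim*: final consonant = /m/, a nasal → -lu → *vopzimlu*.
*vivsig*: final consonant = /g/, non-nasal → -ve → *vivsigve*.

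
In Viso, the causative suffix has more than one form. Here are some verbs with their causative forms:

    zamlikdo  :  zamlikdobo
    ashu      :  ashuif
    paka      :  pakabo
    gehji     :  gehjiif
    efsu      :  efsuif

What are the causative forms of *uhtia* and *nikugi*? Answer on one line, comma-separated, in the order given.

uhtiabo, nikugiif

The alternation tracks the last vowel of the stem — -if when the last vowel of the stem is a high vowel (*ashu*, *gehji*, *efsu*); -bo when the last vowel of the stem is a non-high vowel (*zamlikdo*, *paka*).
The last vowel of *uhtia* is /a/, which is a non-high vowel, so the suffix is -bo, giving *uhtiabo*.
*nikugi*: last vowel = /i/, a high vowel → -if → *nikugiif*.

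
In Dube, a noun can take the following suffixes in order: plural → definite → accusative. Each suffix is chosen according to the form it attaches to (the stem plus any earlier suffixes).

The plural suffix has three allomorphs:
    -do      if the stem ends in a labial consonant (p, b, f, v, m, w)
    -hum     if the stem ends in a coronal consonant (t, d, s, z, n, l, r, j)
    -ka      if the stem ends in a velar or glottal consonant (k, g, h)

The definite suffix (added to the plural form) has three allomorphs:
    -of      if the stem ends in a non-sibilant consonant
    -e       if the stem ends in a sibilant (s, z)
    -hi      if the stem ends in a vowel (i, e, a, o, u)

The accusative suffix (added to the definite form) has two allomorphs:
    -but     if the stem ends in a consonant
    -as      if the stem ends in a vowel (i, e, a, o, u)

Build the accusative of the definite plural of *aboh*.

abohkahias

*aboh*: final consonant = /h/, velar/glottal → -ka → *abohka*.
The final sound of the plural form *abohka* is /a/, which is a vowel, so the definite suffix is -hi, giving *abohkahi*.
Since the final sound of the definite form *abohkahi* is /i/ (a vowel), it takes -as, giving *abohkahias*.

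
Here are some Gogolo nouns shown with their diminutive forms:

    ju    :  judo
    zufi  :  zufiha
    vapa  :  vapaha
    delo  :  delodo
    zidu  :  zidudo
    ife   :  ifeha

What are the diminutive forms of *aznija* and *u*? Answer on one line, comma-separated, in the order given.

aznijaha, udo

The pattern is rounding harmony: -do when the last vowel of the stem is a rounded vowel (*ju*, *delo*, *zidu*); -ha when the last vowel of the stem is an unrounded vowel (*zufi*, *vapa*, *ife*).
*aznija*: last vowel = /a/, an unrounded vowel → -ha → *aznijaha*.
*u*: last vowel = /u/, a rounded vowel → -do → *udo*.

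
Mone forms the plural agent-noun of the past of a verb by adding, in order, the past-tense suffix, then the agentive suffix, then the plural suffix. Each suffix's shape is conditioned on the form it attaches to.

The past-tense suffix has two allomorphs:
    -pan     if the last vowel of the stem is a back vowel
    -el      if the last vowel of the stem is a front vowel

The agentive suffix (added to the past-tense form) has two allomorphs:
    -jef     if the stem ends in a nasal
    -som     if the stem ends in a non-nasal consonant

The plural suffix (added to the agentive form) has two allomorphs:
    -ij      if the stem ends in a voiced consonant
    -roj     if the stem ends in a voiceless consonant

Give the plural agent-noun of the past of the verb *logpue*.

logpueelsomij

The last vowel of *logpue* is /e/, which is a front vowel, so the past-tense suffix is -el, giving *logpueel*.
The past-tense form *logpueel* — final consonant /l/ (non-nasal) → -som → *logpueelsom*.
Since the final consonant of the agentive form *logpueelsom* is /m/ (voiced), it takes -ij, giving *logpueelsomij*.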